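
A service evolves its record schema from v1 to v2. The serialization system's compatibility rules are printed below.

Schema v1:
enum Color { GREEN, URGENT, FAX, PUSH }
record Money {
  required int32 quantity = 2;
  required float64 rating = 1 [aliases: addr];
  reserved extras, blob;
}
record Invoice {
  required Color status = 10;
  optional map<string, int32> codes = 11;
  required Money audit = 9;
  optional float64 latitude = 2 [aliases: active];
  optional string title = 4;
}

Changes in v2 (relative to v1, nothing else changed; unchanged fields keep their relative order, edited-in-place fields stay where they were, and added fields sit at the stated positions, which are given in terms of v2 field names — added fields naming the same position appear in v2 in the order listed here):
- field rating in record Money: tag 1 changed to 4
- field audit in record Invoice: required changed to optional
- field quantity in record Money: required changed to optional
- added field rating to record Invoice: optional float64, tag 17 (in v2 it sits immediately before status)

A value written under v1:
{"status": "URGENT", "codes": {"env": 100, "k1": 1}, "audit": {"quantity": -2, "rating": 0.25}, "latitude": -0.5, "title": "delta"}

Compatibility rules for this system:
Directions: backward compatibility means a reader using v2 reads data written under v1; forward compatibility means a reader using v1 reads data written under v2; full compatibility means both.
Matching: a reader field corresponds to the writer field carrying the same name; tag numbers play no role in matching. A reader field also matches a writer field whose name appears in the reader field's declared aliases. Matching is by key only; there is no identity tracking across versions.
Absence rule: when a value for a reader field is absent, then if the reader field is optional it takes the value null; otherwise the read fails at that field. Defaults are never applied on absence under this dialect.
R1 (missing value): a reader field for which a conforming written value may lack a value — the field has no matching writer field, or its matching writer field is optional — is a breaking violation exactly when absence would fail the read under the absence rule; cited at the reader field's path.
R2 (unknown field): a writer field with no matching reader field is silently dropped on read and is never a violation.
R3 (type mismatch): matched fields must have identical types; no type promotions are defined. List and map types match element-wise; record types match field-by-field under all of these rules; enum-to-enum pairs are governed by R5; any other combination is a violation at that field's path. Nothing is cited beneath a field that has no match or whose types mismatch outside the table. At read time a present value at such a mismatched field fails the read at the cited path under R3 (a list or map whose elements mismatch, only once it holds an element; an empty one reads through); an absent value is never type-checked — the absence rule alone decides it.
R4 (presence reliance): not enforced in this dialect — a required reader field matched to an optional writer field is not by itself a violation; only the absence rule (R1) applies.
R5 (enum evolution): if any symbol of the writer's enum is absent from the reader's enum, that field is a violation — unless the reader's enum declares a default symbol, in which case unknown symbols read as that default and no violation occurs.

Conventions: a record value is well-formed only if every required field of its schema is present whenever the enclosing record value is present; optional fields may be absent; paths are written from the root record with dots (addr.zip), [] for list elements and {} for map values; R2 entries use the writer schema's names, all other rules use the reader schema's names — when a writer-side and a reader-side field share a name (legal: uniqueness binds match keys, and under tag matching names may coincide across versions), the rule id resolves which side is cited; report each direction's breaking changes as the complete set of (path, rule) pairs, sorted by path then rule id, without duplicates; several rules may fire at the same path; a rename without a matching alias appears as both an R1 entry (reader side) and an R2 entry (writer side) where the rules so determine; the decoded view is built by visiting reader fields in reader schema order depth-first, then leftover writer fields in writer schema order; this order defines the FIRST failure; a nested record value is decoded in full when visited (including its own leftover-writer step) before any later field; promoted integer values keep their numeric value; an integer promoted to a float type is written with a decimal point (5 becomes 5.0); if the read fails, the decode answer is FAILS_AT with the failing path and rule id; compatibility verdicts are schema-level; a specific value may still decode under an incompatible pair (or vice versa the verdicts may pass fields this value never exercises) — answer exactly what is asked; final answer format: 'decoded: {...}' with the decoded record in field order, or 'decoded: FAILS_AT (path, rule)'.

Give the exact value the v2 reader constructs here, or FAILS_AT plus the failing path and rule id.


arrows below run writer -> reader for Invoice
decoding the Invoice value with the v2 reader:
  rating := null (missing; optional => null)
  status := "URGENT"
  codes := {"env": 100, "k1": 1}
  audit.quantity := -2
  audit.rating := 0.25
  latitude := -0.5
  title := "delta"
  => decoded: {"rating": null, "status": "URGENT", "codes": {"env": 100, "k1": 1}, "audit": {"quantity": -2, "rating": 0.25}, "latitude": -0.5, "title": "delta"}
checking off the Invoice differences that do not matter here:
  field rating in record Money: tag 1 changed to 4 -> no rule fires on it and the decoded Invoice view is identical with or without it
  field audit in record Invoice: required changed to optional -> changes Invoice's schema-level verdicts only — the decode of this value is the same
  field quantity in record Money: required changed to optional -> changes Invoice's schema-level verdicts only — the decode of this value is the same

decoded: {"rating": null, "status": "URGENT", "codes": {"env": 100, "k1": 1}, "audit": {"quantity": -2, "rating": 0.25}, "latitude": -0.5, "title": "delta"}


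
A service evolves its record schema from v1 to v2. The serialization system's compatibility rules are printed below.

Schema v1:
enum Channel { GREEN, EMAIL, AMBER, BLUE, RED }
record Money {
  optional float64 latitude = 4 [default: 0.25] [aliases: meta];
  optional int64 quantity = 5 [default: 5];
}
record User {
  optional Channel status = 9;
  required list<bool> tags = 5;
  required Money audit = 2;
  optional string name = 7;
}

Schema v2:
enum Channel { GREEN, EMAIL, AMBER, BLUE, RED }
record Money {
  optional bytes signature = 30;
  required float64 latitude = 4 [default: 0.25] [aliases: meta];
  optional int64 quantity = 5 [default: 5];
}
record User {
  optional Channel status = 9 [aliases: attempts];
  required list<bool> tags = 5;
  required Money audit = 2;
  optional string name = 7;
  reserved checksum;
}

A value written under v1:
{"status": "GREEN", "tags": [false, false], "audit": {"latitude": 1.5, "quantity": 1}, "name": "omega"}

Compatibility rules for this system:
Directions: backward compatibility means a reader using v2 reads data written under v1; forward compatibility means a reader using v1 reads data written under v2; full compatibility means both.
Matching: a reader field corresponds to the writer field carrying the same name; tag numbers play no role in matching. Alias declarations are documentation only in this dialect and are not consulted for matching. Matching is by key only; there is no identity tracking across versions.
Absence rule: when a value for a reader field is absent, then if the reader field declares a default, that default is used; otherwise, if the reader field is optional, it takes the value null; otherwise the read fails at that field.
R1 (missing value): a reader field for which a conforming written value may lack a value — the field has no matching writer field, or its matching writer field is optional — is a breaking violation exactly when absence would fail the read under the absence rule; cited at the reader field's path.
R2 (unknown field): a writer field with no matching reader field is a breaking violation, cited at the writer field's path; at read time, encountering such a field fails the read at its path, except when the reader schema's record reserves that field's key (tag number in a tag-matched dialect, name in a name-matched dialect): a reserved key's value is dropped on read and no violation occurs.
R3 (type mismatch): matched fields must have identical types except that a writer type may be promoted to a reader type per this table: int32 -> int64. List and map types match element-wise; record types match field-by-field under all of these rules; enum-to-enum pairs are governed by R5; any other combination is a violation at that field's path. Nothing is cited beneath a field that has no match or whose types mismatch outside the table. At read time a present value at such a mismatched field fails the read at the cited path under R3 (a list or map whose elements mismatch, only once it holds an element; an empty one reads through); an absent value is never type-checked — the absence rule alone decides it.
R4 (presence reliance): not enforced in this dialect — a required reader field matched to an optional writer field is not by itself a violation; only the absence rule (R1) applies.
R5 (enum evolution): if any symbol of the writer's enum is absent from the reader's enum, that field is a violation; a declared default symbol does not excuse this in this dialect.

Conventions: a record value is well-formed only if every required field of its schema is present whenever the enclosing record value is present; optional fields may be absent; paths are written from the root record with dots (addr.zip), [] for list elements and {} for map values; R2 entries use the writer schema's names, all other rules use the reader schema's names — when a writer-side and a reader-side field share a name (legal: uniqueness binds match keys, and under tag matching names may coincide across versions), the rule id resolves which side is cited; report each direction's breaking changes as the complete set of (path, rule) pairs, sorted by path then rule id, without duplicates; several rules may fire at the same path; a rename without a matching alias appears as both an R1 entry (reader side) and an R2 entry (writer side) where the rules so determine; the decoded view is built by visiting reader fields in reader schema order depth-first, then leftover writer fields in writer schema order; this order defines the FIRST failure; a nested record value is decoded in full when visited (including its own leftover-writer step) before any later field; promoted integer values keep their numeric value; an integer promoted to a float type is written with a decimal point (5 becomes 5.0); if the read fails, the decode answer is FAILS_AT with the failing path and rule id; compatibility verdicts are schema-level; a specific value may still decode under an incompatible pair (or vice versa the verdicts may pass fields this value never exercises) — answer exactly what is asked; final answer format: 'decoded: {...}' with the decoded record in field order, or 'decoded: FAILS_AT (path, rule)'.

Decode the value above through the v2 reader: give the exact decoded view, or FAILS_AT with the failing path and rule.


decoded: {"status": "GREEN", "tags": [false, false], "audit": {"signature": null, "latitude": 1.5, "quantity": 1}, "name": "omega"}

each type pair in User: writer, then reader
decode (reader v2):
  status := "GREEN"
  tags := [false, false]
  audit.signature := null (absent, optional -> null)
  audit.latitude := 1.5
  audit.quantity := 1
  name := "omega"
  => decoded: {"status": "GREEN", "tags": [false, false], "audit": {"signature": null, "latitude": 1.5, "quantity": 1}, "name": "omega"}
the other User changes do not affect what is asked:
  field latitude in record Money: optional changed to required -> triggers nothing under the printed rules; the User answer is the same either way


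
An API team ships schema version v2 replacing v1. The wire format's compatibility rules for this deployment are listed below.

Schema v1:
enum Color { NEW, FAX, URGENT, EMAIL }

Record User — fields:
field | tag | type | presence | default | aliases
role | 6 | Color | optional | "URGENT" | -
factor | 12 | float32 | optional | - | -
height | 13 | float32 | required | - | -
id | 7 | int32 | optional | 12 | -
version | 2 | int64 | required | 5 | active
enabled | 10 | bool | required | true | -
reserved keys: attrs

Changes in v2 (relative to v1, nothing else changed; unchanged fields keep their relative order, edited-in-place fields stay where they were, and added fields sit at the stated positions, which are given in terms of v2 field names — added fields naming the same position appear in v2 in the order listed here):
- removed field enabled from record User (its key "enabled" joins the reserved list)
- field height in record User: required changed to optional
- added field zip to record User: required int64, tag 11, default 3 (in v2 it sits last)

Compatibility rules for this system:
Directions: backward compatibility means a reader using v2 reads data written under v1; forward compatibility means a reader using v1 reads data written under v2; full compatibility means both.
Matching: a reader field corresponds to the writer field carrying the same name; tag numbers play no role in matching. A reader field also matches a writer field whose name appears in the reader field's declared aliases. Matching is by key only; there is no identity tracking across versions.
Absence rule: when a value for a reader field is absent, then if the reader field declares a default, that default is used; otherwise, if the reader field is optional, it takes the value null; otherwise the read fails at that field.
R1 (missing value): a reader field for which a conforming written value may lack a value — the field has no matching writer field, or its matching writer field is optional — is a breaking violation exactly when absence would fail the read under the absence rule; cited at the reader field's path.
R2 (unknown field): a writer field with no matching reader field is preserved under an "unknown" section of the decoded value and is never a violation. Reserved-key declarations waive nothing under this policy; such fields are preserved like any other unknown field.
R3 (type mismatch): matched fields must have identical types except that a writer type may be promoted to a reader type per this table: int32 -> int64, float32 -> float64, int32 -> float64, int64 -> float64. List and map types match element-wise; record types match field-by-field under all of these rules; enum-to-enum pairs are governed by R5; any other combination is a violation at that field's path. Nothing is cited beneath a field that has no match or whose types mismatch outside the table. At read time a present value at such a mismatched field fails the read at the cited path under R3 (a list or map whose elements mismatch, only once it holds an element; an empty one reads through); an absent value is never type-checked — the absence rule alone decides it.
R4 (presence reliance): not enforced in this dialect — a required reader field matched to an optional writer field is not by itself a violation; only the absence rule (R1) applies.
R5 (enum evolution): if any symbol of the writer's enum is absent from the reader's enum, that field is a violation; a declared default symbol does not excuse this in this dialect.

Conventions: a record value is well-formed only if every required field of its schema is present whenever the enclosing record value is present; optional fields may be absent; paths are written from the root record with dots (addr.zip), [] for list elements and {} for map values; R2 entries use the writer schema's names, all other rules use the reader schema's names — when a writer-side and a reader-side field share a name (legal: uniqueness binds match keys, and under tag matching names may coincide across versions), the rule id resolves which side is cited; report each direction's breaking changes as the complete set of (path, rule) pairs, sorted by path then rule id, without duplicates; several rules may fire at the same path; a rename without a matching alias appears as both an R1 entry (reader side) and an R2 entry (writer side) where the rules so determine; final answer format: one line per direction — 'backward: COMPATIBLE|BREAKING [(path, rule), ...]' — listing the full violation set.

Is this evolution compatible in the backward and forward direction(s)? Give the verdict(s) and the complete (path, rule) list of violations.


backward: COMPATIBLE []; forward: BREAKING [(height, R1)]

the writer's type comes first in each User pair
backward pass over User, reader schema v2, writer schema v1:
  Color -> Color, writer optional: role aligns to role
  float32 -> float32, writer optional: factor aligns to factor
  float32 -> float32, writer required: height aligns to height
  int32 -> int32, writer optional: id aligns to id
  int64 -> int64, writer required: version aligns to version
  zip has no writer counterpart
  leftover writer field: enabled
  nothing fires on User: backward is COMPATIBLE
forward pass over User, reader schema v1, writer schema v2:
  Color -> Color, writer optional: role aligns to role
  float32 -> float32, writer optional: factor aligns to factor
  float32 -> float32, writer optional: height aligns to height
  int32 -> int32, writer optional: id aligns to id
  int64 -> int64, writer required: version aligns to version
  enabled has no writer counterpart
  leftover writer field: zip
  violation R1 at height
  => 1 violation(s): forward is BREAKING for User


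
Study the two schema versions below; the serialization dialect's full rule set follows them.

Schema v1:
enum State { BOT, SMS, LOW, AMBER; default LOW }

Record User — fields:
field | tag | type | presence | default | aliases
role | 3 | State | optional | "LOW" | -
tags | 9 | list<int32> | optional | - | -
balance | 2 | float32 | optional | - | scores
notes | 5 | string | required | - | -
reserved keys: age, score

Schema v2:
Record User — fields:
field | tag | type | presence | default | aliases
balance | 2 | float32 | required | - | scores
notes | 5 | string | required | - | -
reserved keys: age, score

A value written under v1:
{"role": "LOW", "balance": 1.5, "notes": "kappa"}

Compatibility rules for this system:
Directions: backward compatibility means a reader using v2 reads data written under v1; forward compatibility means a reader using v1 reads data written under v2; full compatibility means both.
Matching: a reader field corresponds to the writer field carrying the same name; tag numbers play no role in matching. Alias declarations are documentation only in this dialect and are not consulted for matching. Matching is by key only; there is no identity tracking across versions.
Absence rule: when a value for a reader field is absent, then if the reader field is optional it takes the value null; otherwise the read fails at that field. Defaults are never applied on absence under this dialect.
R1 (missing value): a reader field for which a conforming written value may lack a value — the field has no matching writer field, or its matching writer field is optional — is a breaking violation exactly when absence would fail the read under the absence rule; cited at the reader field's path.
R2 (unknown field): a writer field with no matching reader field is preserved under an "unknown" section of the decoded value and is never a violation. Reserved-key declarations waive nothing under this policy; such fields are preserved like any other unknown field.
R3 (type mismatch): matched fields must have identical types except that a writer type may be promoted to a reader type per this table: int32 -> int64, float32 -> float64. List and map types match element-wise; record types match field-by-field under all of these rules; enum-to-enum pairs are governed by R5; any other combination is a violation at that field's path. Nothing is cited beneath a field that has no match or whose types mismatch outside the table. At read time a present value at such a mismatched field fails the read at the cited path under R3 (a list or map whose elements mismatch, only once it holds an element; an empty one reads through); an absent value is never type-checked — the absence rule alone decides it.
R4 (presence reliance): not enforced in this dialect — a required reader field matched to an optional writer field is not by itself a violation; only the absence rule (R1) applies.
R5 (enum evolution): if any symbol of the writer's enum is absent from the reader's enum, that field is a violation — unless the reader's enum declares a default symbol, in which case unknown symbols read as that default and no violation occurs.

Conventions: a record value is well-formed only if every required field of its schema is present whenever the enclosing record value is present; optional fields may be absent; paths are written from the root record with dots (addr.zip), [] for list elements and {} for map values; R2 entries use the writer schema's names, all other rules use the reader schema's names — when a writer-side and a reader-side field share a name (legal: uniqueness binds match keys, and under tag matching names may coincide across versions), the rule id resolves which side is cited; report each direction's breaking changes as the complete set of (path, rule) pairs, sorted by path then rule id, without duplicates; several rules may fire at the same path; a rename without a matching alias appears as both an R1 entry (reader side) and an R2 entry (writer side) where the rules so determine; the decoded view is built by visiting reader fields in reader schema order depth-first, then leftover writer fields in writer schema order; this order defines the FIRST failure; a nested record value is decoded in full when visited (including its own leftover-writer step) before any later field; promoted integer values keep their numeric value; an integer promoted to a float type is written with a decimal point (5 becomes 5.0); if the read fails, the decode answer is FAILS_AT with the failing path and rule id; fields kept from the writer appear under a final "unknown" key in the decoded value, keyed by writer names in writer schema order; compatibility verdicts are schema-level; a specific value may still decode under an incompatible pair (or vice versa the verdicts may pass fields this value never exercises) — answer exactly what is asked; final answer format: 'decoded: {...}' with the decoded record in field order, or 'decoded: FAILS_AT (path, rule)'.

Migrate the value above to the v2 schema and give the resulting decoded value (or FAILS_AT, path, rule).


each type pair in User: writer, then reader
migrating the User value to v2:
  balance := 1.5
  notes := "kappa"
  writer role: kept under "unknown"
  => decoded: {"balance": 1.5, "notes": "kappa", "unknown": {"role": "LOW"}}
diffs on User not affecting the asked answer:
  field balance in record User: optional changed to required -> changes User's schema-level verdicts only — the decode of this value is the same

decoded: {"balance": 1.5, "notes": "kappa", "unknown": {"role": "LOW"}}


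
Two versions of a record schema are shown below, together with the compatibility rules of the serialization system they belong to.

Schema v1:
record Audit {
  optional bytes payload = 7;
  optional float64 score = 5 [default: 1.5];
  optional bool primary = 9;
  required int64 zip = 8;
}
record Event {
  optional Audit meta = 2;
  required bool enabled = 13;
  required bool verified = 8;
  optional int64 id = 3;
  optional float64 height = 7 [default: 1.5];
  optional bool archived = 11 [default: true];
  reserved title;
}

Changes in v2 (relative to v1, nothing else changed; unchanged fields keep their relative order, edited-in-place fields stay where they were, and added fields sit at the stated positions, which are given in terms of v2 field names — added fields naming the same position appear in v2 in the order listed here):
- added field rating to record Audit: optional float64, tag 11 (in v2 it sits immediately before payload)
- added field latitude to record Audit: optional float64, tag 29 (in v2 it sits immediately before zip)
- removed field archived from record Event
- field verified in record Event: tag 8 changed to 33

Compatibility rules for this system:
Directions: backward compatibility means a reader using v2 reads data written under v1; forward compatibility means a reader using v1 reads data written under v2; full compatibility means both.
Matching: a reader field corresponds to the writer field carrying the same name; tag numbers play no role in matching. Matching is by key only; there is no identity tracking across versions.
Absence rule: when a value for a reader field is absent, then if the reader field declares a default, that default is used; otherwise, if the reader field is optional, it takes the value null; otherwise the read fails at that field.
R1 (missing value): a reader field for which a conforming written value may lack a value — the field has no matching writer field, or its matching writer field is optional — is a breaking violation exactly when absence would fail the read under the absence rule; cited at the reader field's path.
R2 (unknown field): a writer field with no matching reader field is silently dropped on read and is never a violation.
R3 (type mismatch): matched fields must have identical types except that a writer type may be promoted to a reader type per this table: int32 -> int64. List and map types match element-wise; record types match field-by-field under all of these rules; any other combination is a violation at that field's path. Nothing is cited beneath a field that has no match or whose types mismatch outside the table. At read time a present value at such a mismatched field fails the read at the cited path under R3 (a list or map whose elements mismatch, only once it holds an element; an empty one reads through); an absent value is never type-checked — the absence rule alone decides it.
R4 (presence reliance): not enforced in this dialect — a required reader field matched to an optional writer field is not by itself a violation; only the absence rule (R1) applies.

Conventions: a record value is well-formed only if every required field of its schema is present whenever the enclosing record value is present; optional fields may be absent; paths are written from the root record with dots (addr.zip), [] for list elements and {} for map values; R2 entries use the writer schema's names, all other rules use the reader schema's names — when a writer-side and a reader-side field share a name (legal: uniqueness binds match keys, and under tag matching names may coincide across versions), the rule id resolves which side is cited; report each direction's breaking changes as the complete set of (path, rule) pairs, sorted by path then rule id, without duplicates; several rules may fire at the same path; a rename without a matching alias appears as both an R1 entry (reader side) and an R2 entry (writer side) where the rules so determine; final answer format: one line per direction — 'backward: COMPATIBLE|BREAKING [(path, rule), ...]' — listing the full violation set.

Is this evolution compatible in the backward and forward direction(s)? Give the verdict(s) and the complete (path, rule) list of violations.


the writer's type comes first in each Event pair
backward pass over Event, reader schema v2, writer schema v1:
  Audit -> Audit, writer optional: meta aligns to meta
  bool -> bool, writer required: enabled aligns to enabled
  bool -> bool, writer required: verified aligns to verified
  int64 -> int64, writer optional: id aligns to id
  float64 -> float64, writer optional: height aligns to height
  writer field archived has no reader counterpart
  no writer field matches reader meta.rating
  bytes -> bytes, writer optional: meta.payload aligns to meta.payload
  float64 -> float64, writer optional: meta.score aligns to meta.score
  bool -> bool, writer optional: meta.primary aligns to meta.primary
  no writer field matches reader meta.latitude
  int64 -> int64, writer required: meta.zip aligns to meta.zip
  nothing fires on Event: backward is COMPATIBLE
forward pass over Event, reader schema v1, writer schema v2:
  Audit -> Audit, writer optional: meta aligns to meta
  bool -> bool, writer required: enabled aligns to enabled
  bool -> bool, writer required: verified aligns to verified
  int64 -> int64, writer optional: id aligns to id
  float64 -> float64, writer optional: height aligns to height
  no writer field matches reader archived
  bytes -> bytes, writer optional: meta.payload aligns to meta.payload
  float64 -> float64, writer optional: meta.score aligns to meta.score
  bool -> bool, writer optional: meta.primary aligns to meta.primary
  int64 -> int64, writer required: meta.zip aligns to meta.zip
  writer field meta.rating has no reader counterpart
  writer field meta.latitude has no reader counterpart
  nothing fires on Event: forward is COMPATIBLE

backward: COMPATIBLE []; forward: COMPATIBLE []


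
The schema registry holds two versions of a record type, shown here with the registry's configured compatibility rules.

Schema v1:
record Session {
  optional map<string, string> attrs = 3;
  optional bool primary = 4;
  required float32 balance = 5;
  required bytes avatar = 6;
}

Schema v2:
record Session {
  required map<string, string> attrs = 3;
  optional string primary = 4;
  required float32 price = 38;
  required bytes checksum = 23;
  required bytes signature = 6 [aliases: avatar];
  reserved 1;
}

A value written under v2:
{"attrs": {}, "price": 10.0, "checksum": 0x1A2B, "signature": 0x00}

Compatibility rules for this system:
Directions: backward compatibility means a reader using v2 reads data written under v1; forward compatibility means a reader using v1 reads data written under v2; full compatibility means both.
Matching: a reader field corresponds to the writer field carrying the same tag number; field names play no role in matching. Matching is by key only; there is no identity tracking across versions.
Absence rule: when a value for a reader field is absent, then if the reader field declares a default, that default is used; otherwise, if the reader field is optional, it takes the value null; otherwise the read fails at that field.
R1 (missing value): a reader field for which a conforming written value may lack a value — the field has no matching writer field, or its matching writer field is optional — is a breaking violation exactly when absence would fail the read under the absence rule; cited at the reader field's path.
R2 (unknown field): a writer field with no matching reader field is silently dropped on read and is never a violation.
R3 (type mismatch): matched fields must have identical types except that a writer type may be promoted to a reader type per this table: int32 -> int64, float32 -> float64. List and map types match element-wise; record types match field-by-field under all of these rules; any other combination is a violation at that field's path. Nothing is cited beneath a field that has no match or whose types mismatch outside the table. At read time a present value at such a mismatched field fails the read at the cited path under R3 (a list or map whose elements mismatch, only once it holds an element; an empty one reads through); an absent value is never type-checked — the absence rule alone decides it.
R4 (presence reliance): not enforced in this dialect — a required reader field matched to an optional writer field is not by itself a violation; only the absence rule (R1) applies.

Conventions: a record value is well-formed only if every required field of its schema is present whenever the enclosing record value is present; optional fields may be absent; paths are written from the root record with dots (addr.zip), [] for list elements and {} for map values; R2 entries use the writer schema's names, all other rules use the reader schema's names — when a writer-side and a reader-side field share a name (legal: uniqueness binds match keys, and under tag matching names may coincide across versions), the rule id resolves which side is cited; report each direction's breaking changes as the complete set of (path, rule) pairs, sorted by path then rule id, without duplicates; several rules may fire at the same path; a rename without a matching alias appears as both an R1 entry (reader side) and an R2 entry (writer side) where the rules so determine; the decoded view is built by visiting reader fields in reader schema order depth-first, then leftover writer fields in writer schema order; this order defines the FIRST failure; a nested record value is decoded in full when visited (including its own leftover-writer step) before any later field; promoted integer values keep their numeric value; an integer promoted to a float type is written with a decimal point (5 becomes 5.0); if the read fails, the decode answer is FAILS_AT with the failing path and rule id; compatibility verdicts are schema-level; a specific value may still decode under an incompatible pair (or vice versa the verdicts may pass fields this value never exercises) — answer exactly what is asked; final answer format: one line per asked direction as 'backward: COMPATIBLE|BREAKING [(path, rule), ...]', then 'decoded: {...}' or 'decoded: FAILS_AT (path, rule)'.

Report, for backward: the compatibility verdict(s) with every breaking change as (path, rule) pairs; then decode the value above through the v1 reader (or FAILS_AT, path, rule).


the writer's type comes first in each Session pair
backward for Session (reader v2, writer v1):
  attrs <- attrs (map<string, string> -> map<string, string>, writer optional)
  primary <- primary (bool -> string, writer optional)
  price has no writer counterpart
  checksum has no writer counterpart
  signature <- avatar (bytes -> bytes, writer required)
  leftover writer field: balance
  R1 fires at attrs
  R1 fires at checksum
  R1 fires at price
  R3 fires at primary
  => backward verdict for Session: BREAKING, 4 violation(s)
decoding the Session value with the v1 reader:
  attrs := {}
  primary := null (missing; optional => null)
  read fails at balance under R1 (no fill)
  => FAILS_AT (balance, R1)
checking off the Session differences that do not matter here:
  renamed field avatar to signature in record Session (alias avatar declared on the renamed field) -> fires no rule on Session, leaving the asked answer as it is

backward: BREAKING [(attrs, R1), (checksum, R1), (price, R1), (primary, R3)]; decoded: FAILS_AT (balance, R1)


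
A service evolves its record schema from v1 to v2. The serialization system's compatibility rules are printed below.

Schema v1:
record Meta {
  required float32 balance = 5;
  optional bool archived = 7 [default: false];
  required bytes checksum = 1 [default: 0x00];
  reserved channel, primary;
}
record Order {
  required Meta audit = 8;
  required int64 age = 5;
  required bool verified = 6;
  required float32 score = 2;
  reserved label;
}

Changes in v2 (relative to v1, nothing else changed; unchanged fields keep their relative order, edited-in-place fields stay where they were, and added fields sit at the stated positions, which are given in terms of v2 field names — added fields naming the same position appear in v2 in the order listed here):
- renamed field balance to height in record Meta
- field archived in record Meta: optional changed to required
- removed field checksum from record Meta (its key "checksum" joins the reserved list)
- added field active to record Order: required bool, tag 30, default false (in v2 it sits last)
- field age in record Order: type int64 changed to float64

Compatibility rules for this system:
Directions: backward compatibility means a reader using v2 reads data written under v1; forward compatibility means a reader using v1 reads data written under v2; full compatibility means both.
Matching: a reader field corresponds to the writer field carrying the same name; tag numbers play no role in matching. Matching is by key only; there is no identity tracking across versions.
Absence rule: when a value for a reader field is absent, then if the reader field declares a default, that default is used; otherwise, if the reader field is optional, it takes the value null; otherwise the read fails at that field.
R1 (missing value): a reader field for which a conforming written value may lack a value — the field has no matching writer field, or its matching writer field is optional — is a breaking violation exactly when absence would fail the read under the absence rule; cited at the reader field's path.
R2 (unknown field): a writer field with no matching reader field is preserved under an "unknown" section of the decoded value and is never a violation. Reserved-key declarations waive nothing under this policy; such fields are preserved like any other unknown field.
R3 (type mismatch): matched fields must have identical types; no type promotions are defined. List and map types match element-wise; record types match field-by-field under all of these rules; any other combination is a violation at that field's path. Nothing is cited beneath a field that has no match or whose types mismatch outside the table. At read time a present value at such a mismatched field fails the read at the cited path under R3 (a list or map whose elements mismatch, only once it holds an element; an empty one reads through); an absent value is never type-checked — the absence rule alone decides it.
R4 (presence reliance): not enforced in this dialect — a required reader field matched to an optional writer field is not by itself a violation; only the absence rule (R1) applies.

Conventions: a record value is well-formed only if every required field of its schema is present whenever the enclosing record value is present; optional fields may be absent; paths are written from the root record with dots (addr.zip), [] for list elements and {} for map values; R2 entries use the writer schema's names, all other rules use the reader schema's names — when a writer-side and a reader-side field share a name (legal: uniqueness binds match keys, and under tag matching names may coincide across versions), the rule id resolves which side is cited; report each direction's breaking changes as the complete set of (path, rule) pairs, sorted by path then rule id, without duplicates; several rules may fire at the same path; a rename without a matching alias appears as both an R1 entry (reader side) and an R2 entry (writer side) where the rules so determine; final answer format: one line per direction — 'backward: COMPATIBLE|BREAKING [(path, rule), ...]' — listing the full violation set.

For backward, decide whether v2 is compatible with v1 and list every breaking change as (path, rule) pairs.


each type pair in Order: writer, then reader
backward for Order (reader v2, writer v1):
  Meta -> Meta, writer required: audit aligns to audit
  int64 -> float64, writer required: age aligns to age
  bool -> bool, writer required: verified aligns to verified
  float32 -> float32, writer required: score aligns to score
  active: no writer-side match
  audit.height: no writer-side match
  bool -> bool, writer optional: audit.archived aligns to audit.archived
  leftover writer field: audit.balance
  leftover writer field: audit.checksum
  violation R3 at age
  violation R1 at audit.height
  => backward verdict for Order: BREAKING, 2 violation(s)
the other Order changes do not affect what is asked:
  field archived in record Meta: optional changed to required -> fires no rule on Order, leaving the asked answer as it is
  removed field checksum from record Meta (its key "checksum" joins the reserved list) -> fires no rule on Order, leaving the asked answer as it is
  added field active to record Order: required bool, tag 30, default false (in v2 it sits last) -> fires no rule on Order, leaving the asked answer as it is

backward: BREAKING [(age, R3), (audit.height, R1)]


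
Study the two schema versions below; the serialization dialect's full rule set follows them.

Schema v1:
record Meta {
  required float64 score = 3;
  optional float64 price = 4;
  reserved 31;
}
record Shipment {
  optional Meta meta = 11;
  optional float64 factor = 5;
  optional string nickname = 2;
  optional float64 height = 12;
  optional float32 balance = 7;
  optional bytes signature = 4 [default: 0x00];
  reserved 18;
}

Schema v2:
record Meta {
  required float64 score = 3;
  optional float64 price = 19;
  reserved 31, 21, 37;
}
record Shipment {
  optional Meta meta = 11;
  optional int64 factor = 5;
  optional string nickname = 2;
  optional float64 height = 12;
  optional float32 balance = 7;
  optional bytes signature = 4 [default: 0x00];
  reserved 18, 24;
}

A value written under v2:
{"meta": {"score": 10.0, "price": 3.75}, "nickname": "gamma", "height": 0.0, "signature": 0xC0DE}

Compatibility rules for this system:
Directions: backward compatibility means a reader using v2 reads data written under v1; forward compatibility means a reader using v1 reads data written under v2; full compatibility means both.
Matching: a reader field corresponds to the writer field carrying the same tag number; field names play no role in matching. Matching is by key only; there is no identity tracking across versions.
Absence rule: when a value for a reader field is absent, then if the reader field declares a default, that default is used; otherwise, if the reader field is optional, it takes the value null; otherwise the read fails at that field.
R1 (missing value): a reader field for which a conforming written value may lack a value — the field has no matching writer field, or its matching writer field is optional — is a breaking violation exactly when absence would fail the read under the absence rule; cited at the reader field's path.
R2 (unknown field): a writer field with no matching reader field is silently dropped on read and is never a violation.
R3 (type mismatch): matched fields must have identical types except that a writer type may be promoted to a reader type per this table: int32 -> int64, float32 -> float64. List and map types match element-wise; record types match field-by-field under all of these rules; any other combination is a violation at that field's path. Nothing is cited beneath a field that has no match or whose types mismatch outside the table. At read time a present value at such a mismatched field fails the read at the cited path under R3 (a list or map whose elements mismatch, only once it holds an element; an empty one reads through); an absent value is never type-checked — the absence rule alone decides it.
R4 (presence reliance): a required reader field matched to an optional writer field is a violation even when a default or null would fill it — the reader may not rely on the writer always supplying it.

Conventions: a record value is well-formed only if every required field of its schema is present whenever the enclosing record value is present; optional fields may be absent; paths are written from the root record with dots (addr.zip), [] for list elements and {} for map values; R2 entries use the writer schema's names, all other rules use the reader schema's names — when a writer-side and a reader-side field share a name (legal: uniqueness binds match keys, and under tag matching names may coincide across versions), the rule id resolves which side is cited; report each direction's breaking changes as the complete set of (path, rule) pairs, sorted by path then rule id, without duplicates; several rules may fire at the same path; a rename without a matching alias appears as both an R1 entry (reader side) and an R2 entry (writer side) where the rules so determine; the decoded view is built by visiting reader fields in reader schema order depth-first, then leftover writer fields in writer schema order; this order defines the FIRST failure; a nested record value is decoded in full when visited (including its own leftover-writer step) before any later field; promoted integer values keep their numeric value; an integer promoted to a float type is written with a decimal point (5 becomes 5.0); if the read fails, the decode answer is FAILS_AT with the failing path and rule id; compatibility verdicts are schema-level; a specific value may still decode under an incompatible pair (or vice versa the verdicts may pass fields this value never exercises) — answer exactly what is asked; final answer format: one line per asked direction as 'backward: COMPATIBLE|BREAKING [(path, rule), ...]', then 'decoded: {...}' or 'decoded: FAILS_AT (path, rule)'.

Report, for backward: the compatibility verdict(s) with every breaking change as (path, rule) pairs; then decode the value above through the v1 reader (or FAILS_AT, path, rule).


backward: BREAKING [(factor, R3)]; decoded: {"meta": {"score": 10.0, "price": null}, "factor": null, "nickname": "gamma", "height": 0.0, "balance": null, "signature": 0xC0DE}

arrows below run writer -> reader for Shipment
backward analysis of Shipment with v2 as reader and v1 as writer:
  meta: Meta -> Meta, writer optional; from meta
  factor: float64 -> int64, writer optional; from factor
  nickname: string -> string, writer optional; from nickname
  height: float64 -> float64, writer optional; from height
  balance: float32 -> float32, writer optional; from balance
  signature: bytes -> bytes, writer optional; from signature
  meta.score: float64 -> float64, writer required; from meta.score
  no writer field matches reader meta.price
  writer field meta.price has no reader counterpart
  breaking: (factor, R3)
  => backward verdict for Shipment: BREAKING, 1 violation(s)
decode walk for Shipment under reader schema v1:
  meta.score := 10.0
  meta.price := null (not supplied -> null)
  writer meta.price: unmatched, discarded
  factor := null (not supplied -> null)
  nickname := "gamma"
  height := 0.0
  balance := null (not supplied -> null)
  signature := 0xC0DE
  => decoded: {"meta": {"score": 10.0, "price": null}, "factor": null, "nickname": "gamma", "height": 0.0, "balance": null, "signature": 0xC0DE}
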